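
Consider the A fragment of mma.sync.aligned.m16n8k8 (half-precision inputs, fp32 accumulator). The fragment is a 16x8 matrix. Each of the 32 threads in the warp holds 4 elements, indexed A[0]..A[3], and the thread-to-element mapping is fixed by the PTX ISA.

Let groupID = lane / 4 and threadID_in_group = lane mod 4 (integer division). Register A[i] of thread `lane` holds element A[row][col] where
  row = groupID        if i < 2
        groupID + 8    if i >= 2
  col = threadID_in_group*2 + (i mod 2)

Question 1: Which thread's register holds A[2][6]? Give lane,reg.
r=2→G=2,rhi=0  c=6→T=3,p=0
L=2*4+3=11  i=0*2+0=0

11,0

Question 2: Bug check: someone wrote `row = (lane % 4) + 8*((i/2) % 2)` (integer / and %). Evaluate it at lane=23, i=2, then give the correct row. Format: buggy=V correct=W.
buggy=11 correct=13

`(lane % 4) + 8*((i/2) % 2)`[23,2]→11
lane 23: G=5 (23/4), T=3 (23%4)
i=2: r=5+8=13, c=3*2+0=6
row: 11 vs 13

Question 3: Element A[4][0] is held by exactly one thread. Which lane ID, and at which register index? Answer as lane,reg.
16,0

r=4→G=4,rhi=0  c=0→T=0,p=0
L=4*4+0=16  i=0*2+0=0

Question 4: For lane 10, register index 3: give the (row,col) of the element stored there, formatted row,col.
10,5

10: gr=2,th=2
[3] (2+8,2*2+1) = (10,5)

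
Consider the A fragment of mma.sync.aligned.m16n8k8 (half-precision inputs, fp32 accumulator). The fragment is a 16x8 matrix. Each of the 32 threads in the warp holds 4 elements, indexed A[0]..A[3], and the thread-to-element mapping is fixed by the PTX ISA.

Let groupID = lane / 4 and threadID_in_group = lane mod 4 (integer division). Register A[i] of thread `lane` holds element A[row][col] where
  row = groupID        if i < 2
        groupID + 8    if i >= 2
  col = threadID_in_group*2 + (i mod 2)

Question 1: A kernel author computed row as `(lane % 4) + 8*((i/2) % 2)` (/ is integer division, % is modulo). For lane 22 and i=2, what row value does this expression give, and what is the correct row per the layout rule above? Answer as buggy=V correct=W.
buggy=10 correct=13

`(lane % 4) + 8*((i/2) % 2)`[22,2]→10
L=22→G=22>>2=5, T=22&3=2
[2]→row 5+8=13  col 2·2+0=4
row: 10 vs 13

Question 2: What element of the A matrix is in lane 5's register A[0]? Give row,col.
1,2

lane 5: g=1 (5/4), t=1 (5%4)
i=0: r=1+0=1, c=1*2+0=2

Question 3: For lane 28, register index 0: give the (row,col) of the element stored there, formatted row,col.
7,0

lane 28: gr=7 (28/4), th=0 (28%4)
i=0: r=7+0=7, c=0*2+0=0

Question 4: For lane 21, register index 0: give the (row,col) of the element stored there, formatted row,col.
5,2

lane 21: G=5 (21/4), T=1 (21%4)
i=0: r=5+0=5, c=1*2+0=2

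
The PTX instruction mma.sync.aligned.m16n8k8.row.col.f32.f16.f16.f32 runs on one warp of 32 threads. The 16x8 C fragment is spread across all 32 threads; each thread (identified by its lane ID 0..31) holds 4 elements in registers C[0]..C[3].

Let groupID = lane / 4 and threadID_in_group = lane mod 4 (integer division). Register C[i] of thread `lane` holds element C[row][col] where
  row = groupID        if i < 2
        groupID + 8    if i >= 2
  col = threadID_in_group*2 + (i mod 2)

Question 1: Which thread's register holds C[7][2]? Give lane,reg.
r: 7->gid=7,r8=0  c: 2->tid=1,i&1=0
L=7*4+1=29  i=0*2+0=0

29,0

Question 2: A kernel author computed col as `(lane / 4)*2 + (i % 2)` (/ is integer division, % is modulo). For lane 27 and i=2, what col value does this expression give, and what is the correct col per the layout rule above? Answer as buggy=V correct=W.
buggy=12 correct=6

`(lane / 4)*2 + (i % 2)`[27,2]->12
27: g=6,t=3
[2] (6+8,3*2+0) = (14,6)
col: 12 vs 6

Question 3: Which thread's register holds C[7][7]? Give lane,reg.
r: 7->gid=7,r8=0  c: 7->tid=3,i&1=1
L=7*4+3=31  i=0*2+1=1

31,1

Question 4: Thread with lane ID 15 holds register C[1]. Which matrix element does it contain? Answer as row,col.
3,7

15: g=3,t=3
[1] (3+0,3*2+1) = (3,7)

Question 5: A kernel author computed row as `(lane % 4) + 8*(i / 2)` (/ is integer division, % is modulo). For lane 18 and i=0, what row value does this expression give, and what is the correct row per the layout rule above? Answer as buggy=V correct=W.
buggy=2 correct=4

`(lane % 4) + 8*(i / 2)`[18,0]->2
18: g=4,t=2
[0] (4+0,2*2+0) = (4,4)
row: 2 vs 4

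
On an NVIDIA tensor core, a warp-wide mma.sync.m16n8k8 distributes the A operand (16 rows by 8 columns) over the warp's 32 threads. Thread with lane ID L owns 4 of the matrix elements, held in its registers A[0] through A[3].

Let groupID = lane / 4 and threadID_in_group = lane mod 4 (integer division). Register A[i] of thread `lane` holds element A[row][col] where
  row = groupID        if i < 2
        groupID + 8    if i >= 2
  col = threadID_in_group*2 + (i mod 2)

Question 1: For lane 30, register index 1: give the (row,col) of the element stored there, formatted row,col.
lane 30: gr=7 (30/4), th=2 (30%4)
i=1: r=7+0=7, c=2*2+1=5

7,5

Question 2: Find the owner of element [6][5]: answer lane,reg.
r=6⇒gr=6,Rb=0  c=5⇒th=2,odd=1
L=6*4+2=26  i=0*2+1=1

26,1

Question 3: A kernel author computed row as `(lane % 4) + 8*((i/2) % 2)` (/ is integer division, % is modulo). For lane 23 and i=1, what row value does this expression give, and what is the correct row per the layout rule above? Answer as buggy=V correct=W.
`(lane % 4) + 8*((i/2) % 2)`[23,1]→3
L=23→G=23>>2=5, T=23&3=3
[1]→row 5+0=5  col 3·2+1=7
row: 3 vs 5

buggy=3 correct=5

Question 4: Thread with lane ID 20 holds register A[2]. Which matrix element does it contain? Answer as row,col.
L=20->g=20>>2=5, t=20&3=0
[2]->row 5+8=13  col 0·2+0=0

13,0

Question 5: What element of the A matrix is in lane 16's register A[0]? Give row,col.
4,0

16: g=4,t=0
[0] (4+0,0*2+0) = (4,0)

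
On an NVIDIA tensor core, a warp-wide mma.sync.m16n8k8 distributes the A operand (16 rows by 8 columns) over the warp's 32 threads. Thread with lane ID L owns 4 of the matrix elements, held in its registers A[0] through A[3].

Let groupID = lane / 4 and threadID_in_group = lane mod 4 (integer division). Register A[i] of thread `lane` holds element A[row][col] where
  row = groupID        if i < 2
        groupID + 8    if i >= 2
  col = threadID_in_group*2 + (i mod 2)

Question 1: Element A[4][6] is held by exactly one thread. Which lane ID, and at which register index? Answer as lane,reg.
19,0

r=4⇒gr=4,Rb=0  c=6⇒th=3,odd=0
L=4*4+3=19  i=0*2+0=0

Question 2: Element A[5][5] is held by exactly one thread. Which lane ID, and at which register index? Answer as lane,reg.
r: 5->gid=5,r8=0  c: 5->tid=2,i&1=1
L=5*4+2=22  i=0*2+1=1

22,1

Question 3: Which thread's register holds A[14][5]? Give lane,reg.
26,3

r=14->g=6,rb=1  c=5->t=2,b0=1
L=6*4+2=26  i=1*2+1=3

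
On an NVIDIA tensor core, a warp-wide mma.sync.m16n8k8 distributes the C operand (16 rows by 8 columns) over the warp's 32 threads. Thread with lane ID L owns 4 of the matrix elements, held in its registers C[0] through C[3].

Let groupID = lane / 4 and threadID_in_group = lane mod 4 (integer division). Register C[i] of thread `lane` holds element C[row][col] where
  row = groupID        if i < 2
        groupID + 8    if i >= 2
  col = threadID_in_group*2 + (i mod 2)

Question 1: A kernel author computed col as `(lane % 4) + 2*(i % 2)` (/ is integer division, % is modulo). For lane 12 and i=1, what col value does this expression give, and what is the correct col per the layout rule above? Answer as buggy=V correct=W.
`(lane % 4) + 2*(i % 2)`[12,1]→2
12: G=3,T=0
[1] (3+0,0*2+1) = (3,1)
col: 2 vs 1

buggy=2 correct=1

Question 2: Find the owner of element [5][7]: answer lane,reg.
r=5→G=5,rhi=0  c=7→T=3,p=1
L=5*4+3=23  i=0*2+1=1

23,1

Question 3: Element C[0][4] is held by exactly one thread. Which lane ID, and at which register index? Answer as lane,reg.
r=0→G=0,rhi=0  c=4→T=2,p=0
L=0*4+2=2  i=0*2+0=0

2,0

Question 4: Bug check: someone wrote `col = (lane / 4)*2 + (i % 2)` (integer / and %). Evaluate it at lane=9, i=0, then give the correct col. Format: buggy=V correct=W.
buggy=4 correct=2

`(lane / 4)*2 + (i % 2)`[9,0]→4
lane 9: G=2 (9/4), T=1 (9%4)
i=0: r=2+0=2, c=1*2+0=2
col: 4 vs 2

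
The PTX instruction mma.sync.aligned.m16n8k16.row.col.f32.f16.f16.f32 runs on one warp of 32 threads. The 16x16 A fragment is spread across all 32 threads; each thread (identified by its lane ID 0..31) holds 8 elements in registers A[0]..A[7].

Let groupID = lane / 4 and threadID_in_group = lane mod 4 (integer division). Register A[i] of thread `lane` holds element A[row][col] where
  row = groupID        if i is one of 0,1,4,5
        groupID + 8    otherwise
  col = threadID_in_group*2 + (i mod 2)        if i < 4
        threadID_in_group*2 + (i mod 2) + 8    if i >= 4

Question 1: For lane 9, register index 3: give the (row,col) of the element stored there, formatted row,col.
9: gr=2,th=1
[3] (2+8,1*2+1+0) = (10,3)

10,3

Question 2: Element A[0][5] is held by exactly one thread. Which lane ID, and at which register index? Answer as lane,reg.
2,1

r: 0->gid=0,r8=0  c: 5->c8=0,tid=2,i&1=1
L=0*4+2=2  i=0*4+0*2+1=1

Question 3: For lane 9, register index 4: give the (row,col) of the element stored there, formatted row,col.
2,10

L=9→G=9>>2=2, T=9&3=1
[4]→row 2+0=2  col 1·2+0+8=10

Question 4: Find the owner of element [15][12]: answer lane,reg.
30,6

r=15->g=7,rb=1  c=12->cb=1,t=2,b0=0
L=7*4+2=30  i=1*4+1*2+0=6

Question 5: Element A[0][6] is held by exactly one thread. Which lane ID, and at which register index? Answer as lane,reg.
3,0

r=0->g=0,rb=0  c=6->cb=0,t=3,b0=0
L=0*4+3=3  i=0*4+0*2+0=0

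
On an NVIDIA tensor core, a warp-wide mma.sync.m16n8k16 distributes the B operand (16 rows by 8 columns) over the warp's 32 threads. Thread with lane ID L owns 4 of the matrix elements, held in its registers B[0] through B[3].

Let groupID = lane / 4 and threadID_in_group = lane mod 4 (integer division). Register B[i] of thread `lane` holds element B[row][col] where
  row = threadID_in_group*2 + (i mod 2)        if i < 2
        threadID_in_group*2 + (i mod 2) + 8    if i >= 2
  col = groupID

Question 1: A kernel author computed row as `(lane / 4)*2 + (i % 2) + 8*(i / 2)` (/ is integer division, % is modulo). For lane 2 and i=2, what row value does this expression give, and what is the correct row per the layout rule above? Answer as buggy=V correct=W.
buggy=8 correct=12

`(lane / 4)*2 + (i % 2) + 8*(i / 2)`[2,2]->8
lane 2->2/4=0, 2 mod 4=2
i=2  r:2·2+0+8->12  c:0
row: 8 vs 12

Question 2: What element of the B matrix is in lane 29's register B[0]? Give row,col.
L=29->g=29>>2=7, t=29&3=1
[0]->row 1·2+0+0=2  col g=7

2,7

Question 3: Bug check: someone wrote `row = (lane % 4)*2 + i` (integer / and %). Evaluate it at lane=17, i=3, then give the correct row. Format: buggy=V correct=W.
`(lane % 4)*2 + i`[17,3]⇒5
L=17⇒gr=17>>2=4, th=17&3=1
[3]⇒row 1·2+1+8=11  col gr=4
row: 5 vs 11

buggy=5 correct=11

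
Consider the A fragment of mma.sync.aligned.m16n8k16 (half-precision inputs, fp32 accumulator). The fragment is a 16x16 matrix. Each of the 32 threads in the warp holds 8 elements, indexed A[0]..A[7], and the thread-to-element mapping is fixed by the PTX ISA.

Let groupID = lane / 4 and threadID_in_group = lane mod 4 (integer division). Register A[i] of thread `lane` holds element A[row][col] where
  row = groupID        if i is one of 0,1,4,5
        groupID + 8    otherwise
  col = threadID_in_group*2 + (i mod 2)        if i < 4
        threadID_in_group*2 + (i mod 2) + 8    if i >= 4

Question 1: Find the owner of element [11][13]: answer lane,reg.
r=11→G=3,rhi=1  c=13→chi=1,T=2,p=1
L=3*4+2=14  i=1*4+1*2+1=7

14,7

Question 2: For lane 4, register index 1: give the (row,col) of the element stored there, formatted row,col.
4: grp=1,tig=0
[1] (1+0,0*2+1+0) = (1,1)

1,1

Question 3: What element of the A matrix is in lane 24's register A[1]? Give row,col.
24: g=6,t=0
[1] (6+0,0*2+1+0) = (6,1)

6,1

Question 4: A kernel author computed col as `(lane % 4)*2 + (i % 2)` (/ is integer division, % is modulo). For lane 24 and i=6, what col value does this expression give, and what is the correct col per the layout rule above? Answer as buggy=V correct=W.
buggy=0 correct=8

`(lane % 4)*2 + (i % 2)`[24,6]⇒0
lane 24⇒24/4=6, 24 mod 4=0
i=6  r:6+8⇒14  c:2·0+0+8⇒8
col: 0 vs 8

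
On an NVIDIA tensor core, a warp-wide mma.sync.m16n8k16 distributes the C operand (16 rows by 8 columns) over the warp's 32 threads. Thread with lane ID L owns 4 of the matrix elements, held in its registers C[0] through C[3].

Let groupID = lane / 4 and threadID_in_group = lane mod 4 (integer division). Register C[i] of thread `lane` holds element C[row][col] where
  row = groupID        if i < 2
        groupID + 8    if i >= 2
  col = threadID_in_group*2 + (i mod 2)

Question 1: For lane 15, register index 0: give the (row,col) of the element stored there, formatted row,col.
15: G=3,T=3
[0] (3+0,3*2+0) = (3,6)

3,6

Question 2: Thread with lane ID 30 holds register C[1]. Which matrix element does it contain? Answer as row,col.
7,5

lane 30⇒30/4=7, 30 mod 4=2
i=1  r:7+0⇒7  c:2·2+1⇒5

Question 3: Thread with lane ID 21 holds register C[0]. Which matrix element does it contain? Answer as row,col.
21: gr=5,th=1
[0] (5+0,1*2+0) = (5,2)

5,2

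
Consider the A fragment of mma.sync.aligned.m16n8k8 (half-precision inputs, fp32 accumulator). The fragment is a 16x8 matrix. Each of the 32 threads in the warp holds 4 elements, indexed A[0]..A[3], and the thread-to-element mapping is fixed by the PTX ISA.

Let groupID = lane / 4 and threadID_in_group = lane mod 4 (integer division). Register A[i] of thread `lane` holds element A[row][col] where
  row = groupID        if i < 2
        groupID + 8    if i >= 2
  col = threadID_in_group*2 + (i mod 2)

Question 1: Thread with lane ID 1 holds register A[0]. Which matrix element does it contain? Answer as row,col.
lane 1: grp=0 (1/4), tig=1 (1%4)
i=0: r=0+0=0, c=1*2+0=2

0,2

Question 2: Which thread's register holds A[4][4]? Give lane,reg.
r: 4->gid=4,r8=0  c: 4->tid=2,i&1=0
L=4*4+2=18  i=0*2+0=0

18,0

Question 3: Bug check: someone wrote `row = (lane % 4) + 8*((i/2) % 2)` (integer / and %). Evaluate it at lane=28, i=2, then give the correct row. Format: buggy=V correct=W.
`(lane % 4) + 8*((i/2) % 2)`[28,2]->8
28: g=7,t=0
[2] (7+8,0*2+0) = (15,0)
row: 8 vs 15

buggy=8 correct=15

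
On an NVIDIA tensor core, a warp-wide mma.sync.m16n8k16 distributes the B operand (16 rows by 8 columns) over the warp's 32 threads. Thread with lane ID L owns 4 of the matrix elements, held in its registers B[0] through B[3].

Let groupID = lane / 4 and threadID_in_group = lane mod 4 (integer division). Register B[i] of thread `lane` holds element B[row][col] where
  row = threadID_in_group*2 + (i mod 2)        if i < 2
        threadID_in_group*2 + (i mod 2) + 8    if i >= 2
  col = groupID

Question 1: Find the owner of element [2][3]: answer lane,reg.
c=3→G=3  r=2→rhi=0,T=1,p=0
L=3*4+1=13  i=0*2+0=0

13,0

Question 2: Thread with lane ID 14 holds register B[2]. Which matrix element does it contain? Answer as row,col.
12,3

lane 14: g=3 (14/4), t=2 (14%4)
i=2: r=2*2+0+8=12, c=g=3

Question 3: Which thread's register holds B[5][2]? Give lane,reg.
c=2⇒gr=2  r=5⇒Rb=0,th=2,odd=1
L=2*4+2=10  i=0*2+1=1

10,1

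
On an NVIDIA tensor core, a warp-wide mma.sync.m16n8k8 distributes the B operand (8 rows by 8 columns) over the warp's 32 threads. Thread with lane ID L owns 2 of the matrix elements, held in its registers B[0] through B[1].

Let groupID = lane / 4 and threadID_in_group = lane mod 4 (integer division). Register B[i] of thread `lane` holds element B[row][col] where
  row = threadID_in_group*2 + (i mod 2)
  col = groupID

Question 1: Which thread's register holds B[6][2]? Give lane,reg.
c:2=>grp=2  r:6=>tig=3,lo=0
L=2*4+3=11  i=0=0

11,0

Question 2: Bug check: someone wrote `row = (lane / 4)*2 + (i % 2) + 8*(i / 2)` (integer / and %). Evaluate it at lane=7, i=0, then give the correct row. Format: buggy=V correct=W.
`(lane / 4)*2 + (i % 2) + 8*(i / 2)`[7,0]->2
L=7->gid=7>>2=1, tid=7&3=3
[0]->row 3·2+0=6  col gid=1
row: 2 vs 6

buggy=2 correct=6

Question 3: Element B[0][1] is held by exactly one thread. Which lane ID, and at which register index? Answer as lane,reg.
c=1->g=1  r=0->t=0,b0=0
L=1*4+0=4  i=0=0

4,0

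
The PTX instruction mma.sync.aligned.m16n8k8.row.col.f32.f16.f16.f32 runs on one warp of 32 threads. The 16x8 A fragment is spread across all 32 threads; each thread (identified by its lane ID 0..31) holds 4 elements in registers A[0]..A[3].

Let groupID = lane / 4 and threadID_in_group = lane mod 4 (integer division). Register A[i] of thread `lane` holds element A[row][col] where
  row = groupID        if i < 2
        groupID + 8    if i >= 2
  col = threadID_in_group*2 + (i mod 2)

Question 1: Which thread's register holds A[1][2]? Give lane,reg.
r=1→G=1,rhi=0  c=2→T=1,p=0
L=1*4+1=5  i=0*2+0=0

5,0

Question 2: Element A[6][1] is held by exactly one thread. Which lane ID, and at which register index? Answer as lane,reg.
24,1

r:6=>grp=6,rB=0  c:1=>tig=0,lo=1
L=6*4+0=24  i=0*2+1=1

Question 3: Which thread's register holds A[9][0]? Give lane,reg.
r=9->g=1,rb=1  c=0->t=0,b0=0
L=1*4+0=4  i=1*2+0=2

4,2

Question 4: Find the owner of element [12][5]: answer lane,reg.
18,3

r=12⇒gr=4,Rb=1  c=5⇒th=2,odd=1
L=4*4+2=18  i=1*2+1=3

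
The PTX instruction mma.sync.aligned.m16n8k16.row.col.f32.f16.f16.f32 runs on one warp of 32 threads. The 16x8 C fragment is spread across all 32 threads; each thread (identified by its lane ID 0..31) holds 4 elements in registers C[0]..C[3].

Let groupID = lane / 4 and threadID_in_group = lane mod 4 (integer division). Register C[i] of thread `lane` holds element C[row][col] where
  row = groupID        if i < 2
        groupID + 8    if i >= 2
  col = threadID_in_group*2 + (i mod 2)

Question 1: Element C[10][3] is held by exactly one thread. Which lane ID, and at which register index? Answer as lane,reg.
9,3

r=10→G=2,rhi=1  c=3→T=1,p=1
L=2*4+1=9  i=1*2+1=3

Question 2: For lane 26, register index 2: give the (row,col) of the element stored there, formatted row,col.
L=26->g=26>>2=6, t=26&3=2
[2]->row 6+8=14  col 2·2+0=4

14,4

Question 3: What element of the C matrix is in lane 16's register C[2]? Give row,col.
L=16->gid=16>>2=4, tid=16&3=0
[2]->row 4+8=12  col 0·2+0=0

12,0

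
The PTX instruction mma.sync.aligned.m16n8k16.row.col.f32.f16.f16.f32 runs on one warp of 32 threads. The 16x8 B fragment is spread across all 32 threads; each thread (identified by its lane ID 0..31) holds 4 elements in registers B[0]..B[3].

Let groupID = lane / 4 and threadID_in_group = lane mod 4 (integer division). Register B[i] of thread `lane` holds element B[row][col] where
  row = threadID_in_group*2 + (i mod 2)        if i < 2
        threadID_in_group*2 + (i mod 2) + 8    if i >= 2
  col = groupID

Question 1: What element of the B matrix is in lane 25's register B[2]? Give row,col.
10,6

lane 25->25/4=6, 25 mod 4=1
i=2  r:2·1+0+8->10  c:6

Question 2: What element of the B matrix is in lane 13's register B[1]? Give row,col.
13: gr=3,th=1
[1] (1*2+1+0,3) = (3,3)

3,3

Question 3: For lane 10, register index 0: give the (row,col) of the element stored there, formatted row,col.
4,2

lane 10→10/4=2, 10 mod 4=2
i=0  r:2·2+0+0→4  c:2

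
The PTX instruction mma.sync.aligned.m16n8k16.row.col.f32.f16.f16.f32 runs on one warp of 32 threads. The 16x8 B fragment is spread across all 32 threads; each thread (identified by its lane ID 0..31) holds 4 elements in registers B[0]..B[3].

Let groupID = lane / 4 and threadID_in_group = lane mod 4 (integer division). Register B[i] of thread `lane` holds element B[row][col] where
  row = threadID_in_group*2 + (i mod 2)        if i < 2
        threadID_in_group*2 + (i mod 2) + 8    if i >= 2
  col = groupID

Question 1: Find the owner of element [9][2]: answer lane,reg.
c=2→G=2  r=9→rhi=1,T=0,p=1
L=2*4+0=8  i=1*2+1=3

8,3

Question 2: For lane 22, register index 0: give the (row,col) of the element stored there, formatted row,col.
4,5

L=22->gid=22>>2=5, tid=22&3=2
[0]->row 2·2+0+0=4  col gid=5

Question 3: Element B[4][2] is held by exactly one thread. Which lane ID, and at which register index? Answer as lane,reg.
c: 2->gid=2  r: 4->r8=0,tid=2,i&1=0
L=2*4+2=10  i=0*2+0=0

10,0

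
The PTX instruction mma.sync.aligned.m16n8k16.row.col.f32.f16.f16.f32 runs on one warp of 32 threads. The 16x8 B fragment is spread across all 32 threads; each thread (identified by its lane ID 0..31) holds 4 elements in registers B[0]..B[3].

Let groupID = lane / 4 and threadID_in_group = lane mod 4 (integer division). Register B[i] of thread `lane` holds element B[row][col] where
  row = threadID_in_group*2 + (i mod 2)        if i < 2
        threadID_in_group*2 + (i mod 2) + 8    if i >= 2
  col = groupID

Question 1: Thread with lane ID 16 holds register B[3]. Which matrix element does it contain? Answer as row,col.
lane 16->16/4=4, 16 mod 4=0
i=3  r:2·0+1+8->9  c:4

9,4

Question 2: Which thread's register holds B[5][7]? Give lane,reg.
c:7=>grp=7  r:5=>rB=0,tig=2,lo=1
L=7*4+2=30  i=0*2+1=1

30,1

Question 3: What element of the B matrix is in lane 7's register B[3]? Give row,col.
lane 7: gr=1 (7/4), th=3 (7%4)
i=3: r=3*2+1+8=15, c=gr=1

15,1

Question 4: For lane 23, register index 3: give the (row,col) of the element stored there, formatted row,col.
L=23⇒gr=23>>2=5, th=23&3=3
[3]⇒row 3·2+1+8=15  col gr=5

15,5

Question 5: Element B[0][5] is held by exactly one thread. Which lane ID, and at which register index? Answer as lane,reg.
c=5->g=5  r=0->rb=0,t=0,b0=0
L=5*4+0=20  i=0*2+0=0

20,0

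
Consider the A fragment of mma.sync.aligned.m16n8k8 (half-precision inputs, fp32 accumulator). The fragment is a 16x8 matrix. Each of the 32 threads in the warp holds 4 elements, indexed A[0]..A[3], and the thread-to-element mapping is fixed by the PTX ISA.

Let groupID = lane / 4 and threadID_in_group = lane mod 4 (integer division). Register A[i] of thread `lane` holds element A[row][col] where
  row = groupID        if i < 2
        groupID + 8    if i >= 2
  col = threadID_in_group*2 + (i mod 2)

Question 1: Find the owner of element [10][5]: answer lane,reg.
r=10⇒gr=2,Rb=1  c=5⇒th=2,odd=1
L=2*4+2=10  i=1*2+1=3

10,3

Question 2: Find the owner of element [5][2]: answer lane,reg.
r: 5->gid=5,r8=0  c: 2->tid=1,i&1=0
L=5*4+1=21  i=0*2+0=0

21,0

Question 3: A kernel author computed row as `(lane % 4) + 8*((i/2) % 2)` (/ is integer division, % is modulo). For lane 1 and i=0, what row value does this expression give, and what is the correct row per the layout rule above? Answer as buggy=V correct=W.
`(lane % 4) + 8*((i/2) % 2)`[1,0]⇒1
lane 1⇒1/4=0, 1 mod 4=1
i=0  r:0+0⇒0  c:2·1+0⇒2
row: 1 vs 0

buggy=1 correct=0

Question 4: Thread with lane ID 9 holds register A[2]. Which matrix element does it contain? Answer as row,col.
10,2

lane 9: gr=2 (9/4), th=1 (9%4)
i=2: r=2+8=10, c=1*2+0=2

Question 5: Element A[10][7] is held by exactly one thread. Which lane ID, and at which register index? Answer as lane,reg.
11,3

r=10→G=2,rhi=1  c=7→T=3,p=1
L=2*4+3=11  i=1*2+1=3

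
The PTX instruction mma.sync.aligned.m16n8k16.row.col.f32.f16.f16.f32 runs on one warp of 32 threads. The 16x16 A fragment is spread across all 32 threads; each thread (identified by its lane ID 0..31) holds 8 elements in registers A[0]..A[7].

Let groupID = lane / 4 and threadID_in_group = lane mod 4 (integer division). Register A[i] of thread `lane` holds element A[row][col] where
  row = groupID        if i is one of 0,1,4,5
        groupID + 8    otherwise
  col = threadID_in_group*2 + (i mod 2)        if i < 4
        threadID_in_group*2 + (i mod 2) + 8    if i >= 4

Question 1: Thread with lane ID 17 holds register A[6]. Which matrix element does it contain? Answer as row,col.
L=17->g=17>>2=4, t=17&3=1
[6]->row 4+8=12  col 1·2+0+8=10

12,10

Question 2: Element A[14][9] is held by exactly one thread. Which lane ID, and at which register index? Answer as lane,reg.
r=14→G=6,rhi=1  c=9→chi=1,T=0,p=1
L=6*4+0=24  i=1*4+1*2+1=7

24,7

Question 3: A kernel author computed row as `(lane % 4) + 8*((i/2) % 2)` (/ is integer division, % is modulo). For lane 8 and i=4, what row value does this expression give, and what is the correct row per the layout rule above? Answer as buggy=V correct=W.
`(lane % 4) + 8*((i/2) % 2)`[8,4]=>0
8: grp=2,tig=0
[4] (2+0,0*2+0+8) = (2,8)
row: 0 vs 2

buggy=0 correct=2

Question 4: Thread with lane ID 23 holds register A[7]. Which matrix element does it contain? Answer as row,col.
13,15

lane 23->23/4=5, 23 mod 4=3
i=7  r:5+8->13  c:2·3+1+8->15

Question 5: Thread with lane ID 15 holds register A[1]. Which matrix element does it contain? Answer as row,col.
3,7

lane 15: g=3 (15/4), t=3 (15%4)
i=1: r=3+0=3, c=3*2+1+0=7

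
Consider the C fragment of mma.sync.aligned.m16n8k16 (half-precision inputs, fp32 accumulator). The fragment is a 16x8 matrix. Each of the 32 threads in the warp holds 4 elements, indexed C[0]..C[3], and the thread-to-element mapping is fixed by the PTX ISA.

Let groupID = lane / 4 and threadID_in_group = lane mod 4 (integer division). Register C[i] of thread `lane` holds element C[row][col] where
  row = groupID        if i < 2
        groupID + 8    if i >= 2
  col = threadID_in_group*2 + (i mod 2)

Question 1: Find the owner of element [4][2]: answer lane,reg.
r:4=>grp=4,rB=0  c:2=>tig=1,lo=0
L=4*4+1=17  i=0*2+0=0

17,0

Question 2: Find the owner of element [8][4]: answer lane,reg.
2,2

r: 8->gid=0,r8=1  c: 4->tid=2,i&1=0
L=0*4+2=2  i=1*2+0=2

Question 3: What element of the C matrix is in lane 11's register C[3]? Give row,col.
lane 11=>11/4=2, 11 mod 4=3
i=3  r:2+8=>10  c:2·3+1=>7

10,7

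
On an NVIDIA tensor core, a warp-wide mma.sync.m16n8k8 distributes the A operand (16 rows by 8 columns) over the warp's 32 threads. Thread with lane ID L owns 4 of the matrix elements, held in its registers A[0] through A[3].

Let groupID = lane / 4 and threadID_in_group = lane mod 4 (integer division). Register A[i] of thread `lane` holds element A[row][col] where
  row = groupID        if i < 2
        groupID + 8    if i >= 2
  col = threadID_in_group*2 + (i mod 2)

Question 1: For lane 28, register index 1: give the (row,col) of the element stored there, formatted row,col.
7,1

lane 28⇒28/4=7, 28 mod 4=0
i=1  r:7+0⇒7  c:2·0+1⇒1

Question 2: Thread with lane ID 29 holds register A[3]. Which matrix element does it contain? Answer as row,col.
15,3

29: grp=7,tig=1
[3] (7+8,1*2+1) = (15,3)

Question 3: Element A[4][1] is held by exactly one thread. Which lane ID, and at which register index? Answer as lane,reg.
16,1

r=4⇒gr=4,Rb=0  c=1⇒th=0,odd=1
L=4*4+0=16  i=0*2+1=1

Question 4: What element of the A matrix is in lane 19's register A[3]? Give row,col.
12,7

lane 19: G=4 (19/4), T=3 (19%4)
i=3: r=4+8=12, c=3*2+1=7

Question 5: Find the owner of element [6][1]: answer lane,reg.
24,1

r:6=>grp=6,rB=0  c:1=>tig=0,lo=1
L=6*4+0=24  i=0*2+1=1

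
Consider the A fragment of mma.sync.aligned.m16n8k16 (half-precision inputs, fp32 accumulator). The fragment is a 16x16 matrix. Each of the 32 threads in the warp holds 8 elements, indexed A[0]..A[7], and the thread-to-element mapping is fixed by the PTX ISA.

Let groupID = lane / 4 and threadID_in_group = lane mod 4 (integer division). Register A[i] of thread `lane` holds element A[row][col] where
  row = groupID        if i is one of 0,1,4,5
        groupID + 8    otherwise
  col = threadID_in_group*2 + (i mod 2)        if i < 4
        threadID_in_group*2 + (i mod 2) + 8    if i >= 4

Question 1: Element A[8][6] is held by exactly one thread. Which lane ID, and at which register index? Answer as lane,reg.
3,2

r:8=>grp=0,rB=1  c:6=>cB=0,tig=3,lo=0
L=0*4+3=3  i=0*4+1*2+0=2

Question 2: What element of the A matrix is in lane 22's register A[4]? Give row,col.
22: g=5,t=2
[4] (5+0,2*2+0+8) = (5,12)

5,12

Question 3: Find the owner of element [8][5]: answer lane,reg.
r=8→G=0,rhi=1  c=5→chi=0,T=2,p=1
L=0*4+2=2  i=0*4+1*2+1=3

2,3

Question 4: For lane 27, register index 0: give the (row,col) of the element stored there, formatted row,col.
L=27→G=27>>2=6, T=27&3=3
[0]→row 6+0=6  col 3·2+0+0=6

6,6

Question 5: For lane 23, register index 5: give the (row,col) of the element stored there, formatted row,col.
lane 23: g=5 (23/4), t=3 (23%4)
i=5: r=5+0=5, c=3*2+1+8=15

5,15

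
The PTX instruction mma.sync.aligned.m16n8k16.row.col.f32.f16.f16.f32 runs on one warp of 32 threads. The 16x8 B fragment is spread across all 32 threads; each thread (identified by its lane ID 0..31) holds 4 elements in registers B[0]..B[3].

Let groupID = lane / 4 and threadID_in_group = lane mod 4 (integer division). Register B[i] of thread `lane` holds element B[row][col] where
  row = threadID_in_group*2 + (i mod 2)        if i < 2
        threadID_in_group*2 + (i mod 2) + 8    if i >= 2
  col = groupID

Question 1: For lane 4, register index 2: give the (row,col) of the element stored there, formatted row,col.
8,1

lane 4: gid=1 (4/4), tid=0 (4%4)
i=2: r=0*2+0+8=8, c=gid=1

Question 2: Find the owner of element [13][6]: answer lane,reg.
26,3

c=6->g=6  r=13->rb=1,t=2,b0=1
L=6*4+2=26  i=1*2+1=3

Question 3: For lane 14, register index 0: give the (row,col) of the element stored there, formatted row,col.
4,3

lane 14⇒14/4=3, 14 mod 4=2
i=0  r:2·2+0+0⇒4  c:3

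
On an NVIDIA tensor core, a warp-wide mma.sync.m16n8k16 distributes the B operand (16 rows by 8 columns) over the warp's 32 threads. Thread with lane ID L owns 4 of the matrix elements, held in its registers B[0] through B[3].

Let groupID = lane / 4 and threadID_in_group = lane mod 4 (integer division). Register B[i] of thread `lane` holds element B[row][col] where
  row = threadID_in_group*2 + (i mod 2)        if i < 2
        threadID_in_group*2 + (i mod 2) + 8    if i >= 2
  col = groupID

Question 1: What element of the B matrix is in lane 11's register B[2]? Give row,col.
lane 11⇒11/4=2, 11 mod 4=3
i=2  r:2·3+0+8⇒14  c:2

14,2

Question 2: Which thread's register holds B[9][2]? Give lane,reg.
8,3

c: 2->gid=2  r: 9->r8=1,tid=0,i&1=1
L=2*4+0=8  i=1*2+1=3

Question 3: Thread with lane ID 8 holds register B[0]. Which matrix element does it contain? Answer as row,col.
0,2

lane 8: G=2 (8/4), T=0 (8%4)
i=0: r=0*2+0+0=0, c=G=2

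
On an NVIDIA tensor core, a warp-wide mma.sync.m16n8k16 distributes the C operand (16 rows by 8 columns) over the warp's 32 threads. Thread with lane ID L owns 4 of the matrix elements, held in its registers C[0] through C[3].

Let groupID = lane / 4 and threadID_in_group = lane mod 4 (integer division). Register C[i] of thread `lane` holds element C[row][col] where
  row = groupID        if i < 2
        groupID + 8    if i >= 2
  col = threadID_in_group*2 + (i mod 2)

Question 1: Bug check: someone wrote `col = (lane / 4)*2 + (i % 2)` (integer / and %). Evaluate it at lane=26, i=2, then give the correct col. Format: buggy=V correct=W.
buggy=12 correct=4

`(lane / 4)*2 + (i % 2)`[26,2]->12
lane 26->26/4=6, 26 mod 4=2
i=2  r:6+8->14  c:2·2+0->4
col: 12 vs 4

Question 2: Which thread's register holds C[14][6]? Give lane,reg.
27,2

r=14⇒gr=6,Rb=1  c=6⇒th=3,odd=0
L=6*4+3=27  i=1*2+0=2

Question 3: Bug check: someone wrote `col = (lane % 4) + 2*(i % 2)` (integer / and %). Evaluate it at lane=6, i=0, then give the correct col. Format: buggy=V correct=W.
buggy=2 correct=4

`(lane % 4) + 2*(i % 2)`[6,0]→2
lane 6: G=1 (6/4), T=2 (6%4)
i=0: r=1+0=1, c=2*2+0=4
col: 2 vs 4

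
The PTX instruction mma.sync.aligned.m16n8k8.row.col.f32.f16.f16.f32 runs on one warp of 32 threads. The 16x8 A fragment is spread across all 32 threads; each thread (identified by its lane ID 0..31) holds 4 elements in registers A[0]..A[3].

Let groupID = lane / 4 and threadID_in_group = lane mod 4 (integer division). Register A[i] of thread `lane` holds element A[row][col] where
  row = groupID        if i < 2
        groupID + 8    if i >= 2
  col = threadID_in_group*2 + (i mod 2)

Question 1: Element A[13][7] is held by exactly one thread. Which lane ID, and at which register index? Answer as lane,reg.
23,3

r=13⇒gr=5,Rb=1  c=7⇒th=3,odd=1
L=5*4+3=23  i=1*2+1=3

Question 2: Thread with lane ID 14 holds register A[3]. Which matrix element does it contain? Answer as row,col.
11,5

14: G=3,T=2
[3] (3+8,2*2+1) = (11,5)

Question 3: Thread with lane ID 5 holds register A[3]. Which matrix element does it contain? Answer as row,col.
9,3

lane 5->5/4=1, 5 mod 4=1
i=3  r:1+8->9  c:2·1+1->3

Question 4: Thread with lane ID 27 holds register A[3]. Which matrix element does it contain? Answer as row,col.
lane 27=>27/4=6, 27 mod 4=3
i=3  r:6+8=>14  c:2·3+1=>7

14,7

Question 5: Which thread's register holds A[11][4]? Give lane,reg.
r=11→G=3,rhi=1  c=4→T=2,p=0
L=3*4+2=14  i=1*2+0=2

14,2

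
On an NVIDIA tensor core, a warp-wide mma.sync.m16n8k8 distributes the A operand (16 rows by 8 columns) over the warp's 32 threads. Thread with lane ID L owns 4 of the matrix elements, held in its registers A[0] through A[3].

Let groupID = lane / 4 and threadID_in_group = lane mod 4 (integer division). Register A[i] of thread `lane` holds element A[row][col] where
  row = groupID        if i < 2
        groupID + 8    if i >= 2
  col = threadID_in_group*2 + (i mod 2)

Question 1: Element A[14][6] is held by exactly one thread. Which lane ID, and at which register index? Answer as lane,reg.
27,2

r=14→G=6,rhi=1  c=6→T=3,p=0
L=6*4+3=27  i=1*2+0=2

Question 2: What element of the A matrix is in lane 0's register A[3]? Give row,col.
8,1

0: G=0,T=0
[3] (0+8,0*2+1) = (8,1)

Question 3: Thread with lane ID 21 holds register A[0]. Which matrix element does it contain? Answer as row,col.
5,2

21: grp=5,tig=1
[0] (5+0,1*2+0) = (5,2)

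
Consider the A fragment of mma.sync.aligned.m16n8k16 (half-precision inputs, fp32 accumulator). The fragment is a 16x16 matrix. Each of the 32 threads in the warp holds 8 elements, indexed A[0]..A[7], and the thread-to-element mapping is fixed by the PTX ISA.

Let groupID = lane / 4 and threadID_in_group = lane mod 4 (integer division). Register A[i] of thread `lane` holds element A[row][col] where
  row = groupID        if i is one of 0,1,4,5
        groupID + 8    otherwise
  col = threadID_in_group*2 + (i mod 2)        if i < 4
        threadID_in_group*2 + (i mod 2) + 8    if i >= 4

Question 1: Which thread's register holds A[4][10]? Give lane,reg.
17,4

r=4→G=4,rhi=0  c=10→chi=1,T=1,p=0
L=4*4+1=17  i=1*4+0*2+0=4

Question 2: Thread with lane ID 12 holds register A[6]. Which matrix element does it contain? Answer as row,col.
lane 12→12/4=3, 12 mod 4=0
i=6  r:3+8→11  c:2·0+0+8→8

11,8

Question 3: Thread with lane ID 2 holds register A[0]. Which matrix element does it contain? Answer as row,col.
L=2->g=2>>2=0, t=2&3=2
[0]->row 0+0=0  col 2·2+0+0=4

0,4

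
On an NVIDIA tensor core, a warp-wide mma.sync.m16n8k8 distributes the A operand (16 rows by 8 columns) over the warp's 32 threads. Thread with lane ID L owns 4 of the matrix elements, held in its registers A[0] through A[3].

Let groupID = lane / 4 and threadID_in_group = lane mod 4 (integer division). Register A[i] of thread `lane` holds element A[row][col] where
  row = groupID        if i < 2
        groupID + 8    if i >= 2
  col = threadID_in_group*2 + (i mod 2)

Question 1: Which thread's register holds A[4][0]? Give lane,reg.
16,0

r: 4->gid=4,r8=0  c: 0->tid=0,i&1=0
L=4*4+0=16  i=0*2+0=0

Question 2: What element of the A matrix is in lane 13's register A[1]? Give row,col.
lane 13: g=3 (13/4), t=1 (13%4)
i=1: r=3+0=3, c=1*2+1=3

3,3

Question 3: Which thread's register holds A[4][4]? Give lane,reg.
18,0

r: 4->gid=4,r8=0  c: 4->tid=2,i&1=0
L=4*4+2=18  i=0*2+0=0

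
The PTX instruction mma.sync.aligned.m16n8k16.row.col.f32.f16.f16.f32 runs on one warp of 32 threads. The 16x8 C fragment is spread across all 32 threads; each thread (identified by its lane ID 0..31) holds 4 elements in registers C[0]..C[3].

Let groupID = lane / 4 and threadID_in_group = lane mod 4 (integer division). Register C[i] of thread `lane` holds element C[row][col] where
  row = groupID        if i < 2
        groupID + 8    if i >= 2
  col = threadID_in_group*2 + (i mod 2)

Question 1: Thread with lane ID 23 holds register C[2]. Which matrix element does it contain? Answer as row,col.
13,6

lane 23->23/4=5, 23 mod 4=3
i=2  r:5+8->13  c:2·3+0->6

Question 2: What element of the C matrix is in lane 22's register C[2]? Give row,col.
13,4

22: gid=5,tid=2
[2] (5+8,2*2+0) = (13,4)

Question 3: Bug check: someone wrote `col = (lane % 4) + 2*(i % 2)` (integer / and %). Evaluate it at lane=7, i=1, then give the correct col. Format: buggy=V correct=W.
buggy=5 correct=7

`(lane % 4) + 2*(i % 2)`[7,1]->5
lane 7: gid=1 (7/4), tid=3 (7%4)
i=1: r=1+0=1, c=3*2+1=7
col: 5 vs 7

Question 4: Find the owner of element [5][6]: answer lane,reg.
23,0

r=5⇒gr=5,Rb=0  c=6⇒th=3,odd=0
L=5*4+3=23  i=0*2+0=0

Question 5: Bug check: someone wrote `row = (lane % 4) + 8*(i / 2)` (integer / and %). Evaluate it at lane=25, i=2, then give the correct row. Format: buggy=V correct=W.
`(lane % 4) + 8*(i / 2)`[25,2]→9
lane 25→25/4=6, 25 mod 4=1
i=2  r:6+8→14  c:2·1+0→2
row: 9 vs 14

buggy=9 correct=14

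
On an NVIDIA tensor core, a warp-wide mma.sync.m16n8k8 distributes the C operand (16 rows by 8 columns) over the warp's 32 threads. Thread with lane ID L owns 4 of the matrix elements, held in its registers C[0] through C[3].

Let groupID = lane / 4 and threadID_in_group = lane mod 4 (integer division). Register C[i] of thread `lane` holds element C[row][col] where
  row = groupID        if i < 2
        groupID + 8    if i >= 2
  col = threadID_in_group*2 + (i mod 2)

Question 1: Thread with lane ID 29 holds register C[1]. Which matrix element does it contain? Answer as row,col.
7,3

lane 29->29/4=7, 29 mod 4=1
i=1  r:7+0->7  c:2·1+1->3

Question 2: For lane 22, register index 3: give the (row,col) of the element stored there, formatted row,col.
13,5

L=22->g=22>>2=5, t=22&3=2
[3]->row 5+8=13  col 2·2+1=5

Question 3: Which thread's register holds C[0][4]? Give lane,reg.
r=0->g=0,rb=0  c=4->t=2,b0=0
L=0*4+2=2  i=0*2+0=0

2,0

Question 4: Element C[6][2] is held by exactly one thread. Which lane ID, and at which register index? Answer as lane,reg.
r=6->g=6,rb=0  c=2->t=1,b0=0
L=6*4+1=25  i=0*2+0=0

25,0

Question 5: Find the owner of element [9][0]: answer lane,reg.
4,2

r=9⇒gr=1,Rb=1  c=0⇒th=0,odd=0
L=1*4+0=4  i=1*2+0=2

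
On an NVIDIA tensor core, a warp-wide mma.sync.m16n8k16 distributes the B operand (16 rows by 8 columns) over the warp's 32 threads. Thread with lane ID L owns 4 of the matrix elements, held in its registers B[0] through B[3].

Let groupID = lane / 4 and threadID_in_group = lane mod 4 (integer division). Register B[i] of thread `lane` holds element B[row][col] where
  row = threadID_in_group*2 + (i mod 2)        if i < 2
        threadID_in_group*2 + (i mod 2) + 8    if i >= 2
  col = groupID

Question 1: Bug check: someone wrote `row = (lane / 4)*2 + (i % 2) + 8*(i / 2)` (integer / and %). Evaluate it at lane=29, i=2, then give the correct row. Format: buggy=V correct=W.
buggy=22 correct=10

`(lane / 4)*2 + (i % 2) + 8*(i / 2)`[29,2]->22
lane 29->29/4=7, 29 mod 4=1
i=2  r:2·1+0+8->10  c:7
row: 22 vs 10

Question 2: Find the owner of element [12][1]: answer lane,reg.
6,2

c=1->g=1  r=12->rb=1,t=2,b0=0
L=1*4+2=6  i=1*2+0=2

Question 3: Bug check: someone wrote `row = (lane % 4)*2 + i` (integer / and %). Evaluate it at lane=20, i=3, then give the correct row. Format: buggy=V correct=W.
buggy=3 correct=9

`(lane % 4)*2 + i`[20,3]⇒3
L=20⇒gr=20>>2=5, th=20&3=0
[3]⇒row 0·2+1+8=9  col gr=5
row: 3 vs 9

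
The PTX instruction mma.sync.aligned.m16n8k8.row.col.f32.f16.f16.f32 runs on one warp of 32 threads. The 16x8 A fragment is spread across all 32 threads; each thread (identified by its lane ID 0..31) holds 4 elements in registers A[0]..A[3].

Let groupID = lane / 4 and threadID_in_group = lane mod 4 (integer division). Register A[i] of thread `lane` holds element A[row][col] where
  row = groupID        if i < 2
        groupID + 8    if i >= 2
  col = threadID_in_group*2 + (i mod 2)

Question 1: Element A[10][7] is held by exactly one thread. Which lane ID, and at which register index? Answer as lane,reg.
11,3

r=10→G=2,rhi=1  c=7→T=3,p=1
L=2*4+3=11  i=1*2+1=3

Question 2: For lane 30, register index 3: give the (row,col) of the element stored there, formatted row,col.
15,5

30: grp=7,tig=2
[3] (7+8,2*2+1) = (15,5)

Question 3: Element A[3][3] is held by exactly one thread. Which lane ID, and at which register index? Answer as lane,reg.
13,1

r: 3->gid=3,r8=0  c: 3->tid=1,i&1=1
L=3*4+1=13  i=0*2+1=1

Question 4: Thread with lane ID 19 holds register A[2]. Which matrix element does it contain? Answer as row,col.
L=19=>grp=19>>2=4, tig=19&3=3
[2]=>row 4+8=12  col 3·2+0=6

12,6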